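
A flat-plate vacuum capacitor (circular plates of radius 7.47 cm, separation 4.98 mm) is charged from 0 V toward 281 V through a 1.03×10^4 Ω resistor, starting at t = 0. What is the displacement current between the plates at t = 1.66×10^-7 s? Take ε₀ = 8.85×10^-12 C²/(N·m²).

0.0163 A

With C = ε₀A/d = (8.85×10^-12)(0.01753)/(4.98×10^-3) = 3.115×10^-11 F, the time constant is τ = RC = 3.208×10^-7 s, so t/τ = 0.5175 and e^(−t/τ) = 0.5960.
I_d = I_cond = (V₀/R) e^(−t/τ) = (0.02728)(0.5960) = 0.0163 A.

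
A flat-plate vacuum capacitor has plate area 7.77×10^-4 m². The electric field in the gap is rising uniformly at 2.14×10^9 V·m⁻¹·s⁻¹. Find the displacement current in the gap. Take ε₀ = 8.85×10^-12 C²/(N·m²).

With a uniform field, Φ_E = EA, so I_d = ε₀ A dE/dt = 1.47×10^-5 A.

1.47×10^-5 A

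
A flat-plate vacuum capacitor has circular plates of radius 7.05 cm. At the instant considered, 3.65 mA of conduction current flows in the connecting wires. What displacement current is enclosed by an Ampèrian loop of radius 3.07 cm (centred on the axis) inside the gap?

By continuity the displacement current in the gap matches the conduction current: I_d = 3.65×10^-3 A.
Through an area πr² the displacement current is I_d·(πr²/πR²) = I_d (r/R)² = 6.92×10^-4 A.

6.92×10^-4 A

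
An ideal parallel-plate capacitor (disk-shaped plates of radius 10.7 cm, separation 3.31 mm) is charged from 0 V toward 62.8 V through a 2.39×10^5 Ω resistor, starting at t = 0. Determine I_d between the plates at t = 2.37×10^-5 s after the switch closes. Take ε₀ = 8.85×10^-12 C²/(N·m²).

C = ε₀A/d = (8.85×10^-12)(0.03597)/(3.31×10^-3) = 9.617×10^-11 F and τ = RC = 2.298×10^-5 s. I_d in the gap equals the RC charging current.
I_d(t) = (V₀/R) e^(−t/τ) = 2.628×10^-4 · e^(−1.031) = 9.37×10^-5 A.

9.37×10^-5 A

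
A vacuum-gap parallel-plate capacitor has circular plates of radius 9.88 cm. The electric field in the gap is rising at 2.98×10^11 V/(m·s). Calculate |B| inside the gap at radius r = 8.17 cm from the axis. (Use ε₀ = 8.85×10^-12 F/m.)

1.35×10^-7 T

Total displacement current: I_d = ε₀(πR²)(dE/dt) = (8.85×10^-12)(0.03067)(2.98×10^11) = 0.08089 A.
∮B·dl = μ₀ I_d,enc with I_d,enc = I_d r²/R² = 0.05531 A; so B = μ₀ I_d,enc/(2πr) = 1.35×10^-7 T.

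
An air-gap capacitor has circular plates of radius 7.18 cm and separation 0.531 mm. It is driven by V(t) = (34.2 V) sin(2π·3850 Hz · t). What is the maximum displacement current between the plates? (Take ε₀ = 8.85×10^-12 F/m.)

(dE/dt)_max = V₀ω/d = 1.558×10^9 V/(m·s); ω = 2πf = 2.419×10^4 rad/s.
I_d,max = ε₀ A (dE/dt)_max = (8.85×10^-12)(0.01620)(1.558×10^9) = 2.23×10^-4 A.

2.23×10^-4 A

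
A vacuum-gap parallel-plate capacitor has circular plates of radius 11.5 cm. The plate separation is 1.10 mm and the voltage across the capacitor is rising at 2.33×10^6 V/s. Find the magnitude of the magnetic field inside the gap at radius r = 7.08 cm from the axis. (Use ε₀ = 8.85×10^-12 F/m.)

8.34×10^-10 T

dE/dt = (dV/dt)/d = 2.118×10^9 V/(m·s); I_d = ε₀(πR²)(dE/dt) = (8.85×10^-12)(0.04155)(2.118×10^9) = 7.788×10^-4 A.
∮B·dl = μ₀ I_d,enc with I_d,enc = I_d r²/R² = 2.952×10^-4 A; so B = μ₀ I_d,enc/(2πr) = 8.34×10^-10 T.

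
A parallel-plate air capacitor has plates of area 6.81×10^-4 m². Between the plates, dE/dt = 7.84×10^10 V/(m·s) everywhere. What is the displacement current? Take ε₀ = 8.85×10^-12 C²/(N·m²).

I_d = ε₀ A (dE/dt) = (8.85×10^-12)(6.81×10^-4 m²)(7.84×10^10) = 4.73×10^-4 A.

4.73×10^-4 A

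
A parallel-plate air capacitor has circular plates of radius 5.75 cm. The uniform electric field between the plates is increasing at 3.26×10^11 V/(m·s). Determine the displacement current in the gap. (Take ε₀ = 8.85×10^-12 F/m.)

I_d = ε₀ A (dE/dt) = (8.85×10^-12)(0.01039 m²)(3.26×10^11) = 0.0300 A.

0.0300 A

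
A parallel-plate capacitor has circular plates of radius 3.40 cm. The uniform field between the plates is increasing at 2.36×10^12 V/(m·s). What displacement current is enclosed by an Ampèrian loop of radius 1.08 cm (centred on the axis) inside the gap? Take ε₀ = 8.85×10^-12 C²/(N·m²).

Total displacement current: I_d = ε₀(πR²)(dE/dt) = (8.85×10^-12)(3.632×10^-3)(2.36×10^12) = 0.07586 A.
Through an area πr² the displacement current is I_d·(πr²/πR²) = I_d (r/R)² = 7.65×10^-3 A.

7.65×10^-3 A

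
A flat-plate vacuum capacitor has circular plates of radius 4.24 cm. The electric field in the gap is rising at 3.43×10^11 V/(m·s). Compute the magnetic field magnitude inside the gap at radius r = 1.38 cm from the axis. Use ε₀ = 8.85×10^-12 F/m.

I_d = ε₀ dΦ_E/dt = ε₀ πR² (dE/dt) = (8.85×10^-12)(5.648×10^-3)(3.43×10^11) = 0.01714 A through the full plate area.
For r < R the Ampère–Maxwell law gives B(2πr) = μ₀ I_d (r²/R²), so B = μ₀ I_d r/(2πR²) = (4π×10^-7)(0.01714)(0.0138)/(2π·0.0424²) = 2.63×10^-8 T.

2.63×10^-8 T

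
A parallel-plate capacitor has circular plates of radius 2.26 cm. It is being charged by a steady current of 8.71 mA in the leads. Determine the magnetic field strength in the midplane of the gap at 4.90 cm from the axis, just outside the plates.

No conduction current crosses the gap, so I_d there equals the 8.71×10^-3 A in the leads.
Outside the plates the loop encloses all of I_d, so B·2πr = μ₀ I_d and B = 3.56×10^-8 T.

3.56×10^-8 T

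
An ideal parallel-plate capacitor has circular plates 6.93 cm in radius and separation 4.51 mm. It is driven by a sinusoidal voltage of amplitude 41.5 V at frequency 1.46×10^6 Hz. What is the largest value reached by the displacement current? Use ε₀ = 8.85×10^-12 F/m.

C = ε₀A/d = (8.85×10^-12)(0.01509)/(4.51×10^-3) = 2.961×10^-11 F; ω = 2πf = 9.173×10^6 rad/s.
I_d = C dV/dt, so |I_d|_max = C V₀ ω = (2.961×10^-11)(41.5)(9.173×10^6) = 0.0113 A.

0.0113 A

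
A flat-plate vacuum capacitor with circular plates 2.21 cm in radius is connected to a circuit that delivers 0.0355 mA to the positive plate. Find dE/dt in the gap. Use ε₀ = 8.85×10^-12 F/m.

2.61×10^9 V/(m·s)

By continuity, I_d in the gap equals the 0.0355 mA flowing in the wire.
Inverting I_d = ε₀ A dE/dt gives dE/dt = 3.55×10^-5 / (8.85×10^-12 · 1.534×10^-3) = 2.61×10^9 V/(m·s).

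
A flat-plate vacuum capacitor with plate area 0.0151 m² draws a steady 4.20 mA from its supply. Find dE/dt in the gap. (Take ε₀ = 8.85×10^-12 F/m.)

The displacement current between the plates equals the conduction current, I_d = 4.20 mA.
Then dE/dt = I_d/(ε₀A) = 3.14×10^10 V/(m·s).

3.14×10^10 V/(m·s)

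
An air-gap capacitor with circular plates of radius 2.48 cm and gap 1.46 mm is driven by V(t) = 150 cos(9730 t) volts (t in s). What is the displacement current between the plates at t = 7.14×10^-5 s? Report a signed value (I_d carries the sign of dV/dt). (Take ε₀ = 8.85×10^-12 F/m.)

-1.09×10^-5 A

dE/dt = (V₀ω/d)·−sin(ωt) with ωt = 0.694722 rad: (150)(9730)(-0.6402)/(1.46×10^-3) = -6.400×10^8 V/(m·s).
I_d = ε₀ A dE/dt = (8.85×10^-12)(1.932×10^-3)(-6.400×10^8) = -1.09×10^-5 A.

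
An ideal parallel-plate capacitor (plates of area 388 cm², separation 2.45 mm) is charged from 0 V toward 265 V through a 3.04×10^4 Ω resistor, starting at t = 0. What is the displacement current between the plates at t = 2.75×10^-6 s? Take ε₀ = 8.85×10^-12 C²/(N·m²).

C = ε₀A/d = (8.85×10^-12)(0.0388)/(2.45×10^-3) = 1.402×10^-10 F and τ = RC = 4.262×10^-6 s. I_d in the gap equals the RC charging current.
I_d(t) = (V₀/R) e^(−t/τ) = 8.717×10^-3 · e^(−0.6452) = 4.57×10^-3 A.

4.57×10^-3 A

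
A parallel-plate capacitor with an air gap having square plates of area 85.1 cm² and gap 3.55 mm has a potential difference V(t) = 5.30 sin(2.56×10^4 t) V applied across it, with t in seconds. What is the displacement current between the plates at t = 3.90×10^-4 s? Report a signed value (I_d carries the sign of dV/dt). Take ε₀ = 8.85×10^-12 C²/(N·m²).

dV/dt = (5.30)(2.56×10^4)·cos(9.984) = -1.150×10^5 V/s.
I_d = C dV/dt with C = ε₀A/d = (8.85×10^-12)(8.51×10^-3)/(3.55×10^-3) = 2.122×10^-11 F, so I_d = (2.122×10^-11)(-1.150×10^5) = -2.44×10^-6 A.

-2.44×10^-6 A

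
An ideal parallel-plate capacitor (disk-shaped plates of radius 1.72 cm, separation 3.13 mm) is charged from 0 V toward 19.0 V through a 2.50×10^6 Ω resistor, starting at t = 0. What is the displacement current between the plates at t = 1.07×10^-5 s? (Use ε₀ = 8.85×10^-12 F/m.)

1.49×10^-6 A

With C = ε₀A/d = (8.85×10^-12)(9.294×10^-4)/(3.13×10^-3) = 2.628×10^-12 F, the time constant is τ = RC = 6.570×10^-6 s, so t/τ = 1.629 and e^(−t/τ) = 0.1961.
I_d = I_cond = (V₀/R) e^(−t/τ) = (7.600×10^-6)(0.1961) = 1.49×10^-6 A.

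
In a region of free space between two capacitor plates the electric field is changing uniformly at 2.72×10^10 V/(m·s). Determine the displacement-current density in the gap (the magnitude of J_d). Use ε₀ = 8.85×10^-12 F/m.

0.241 A/m²

J_d = ε₀ dE/dt = (8.85×10^-12)(2.72×10^10) = 0.241 A/m².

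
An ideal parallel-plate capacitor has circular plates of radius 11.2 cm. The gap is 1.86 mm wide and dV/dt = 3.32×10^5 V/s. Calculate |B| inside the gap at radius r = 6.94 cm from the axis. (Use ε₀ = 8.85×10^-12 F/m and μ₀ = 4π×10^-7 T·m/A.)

6.89×10^-11 T

I_d = C dV/dt with C = ε₀πR²/d = 1.875×10^-10 F, so I_d = (1.875×10^-10)(3.32×10^5) = 6.225×10^-5 A.
An Ampèrian loop of radius r encloses a fraction (r/R)² of I_d. Then B·2πr = μ₀ I_d (r/R)², giving B = μ₀ I_d r/(2πR²) = 6.89×10^-11 T.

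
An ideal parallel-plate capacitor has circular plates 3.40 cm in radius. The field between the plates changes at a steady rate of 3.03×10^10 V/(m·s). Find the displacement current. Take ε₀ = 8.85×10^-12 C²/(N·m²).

The displacement current is ε₀ times dΦ_E/dt = ε₀ A dE/dt = (8.85×10^-12)(3.632×10^-3)(3.03×10^10) = 9.74×10^-4 A.

9.74×10^-4 A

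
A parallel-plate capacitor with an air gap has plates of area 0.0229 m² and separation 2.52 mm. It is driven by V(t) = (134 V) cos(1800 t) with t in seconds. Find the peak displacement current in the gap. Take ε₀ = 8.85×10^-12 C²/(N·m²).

C = ε₀A/d = (8.85×10^-12)(0.0229)/(2.52×10^-3) = 8.042×10^-11 F; ω = 1800 rad/s.
I_d = C dV/dt, so |I_d|_max = C V₀ ω = (8.042×10^-11)(134)(1800) = 1.94×10^-5 A.

1.94×10^-5 A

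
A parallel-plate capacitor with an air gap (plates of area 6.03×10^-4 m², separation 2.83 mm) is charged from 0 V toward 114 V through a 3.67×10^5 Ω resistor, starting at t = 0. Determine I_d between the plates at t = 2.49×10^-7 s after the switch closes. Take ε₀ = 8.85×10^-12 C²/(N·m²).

With C = ε₀A/d = (8.85×10^-12)(6.03×10^-4)/(2.83×10^-3) = 1.886×10^-12 F, the time constant is τ = RC = 6.922×10^-7 s, so t/τ = 0.3597 and e^(−t/τ) = 0.6979.
I_d = I_cond = (V₀/R) e^(−t/τ) = (3.106×10^-4)(0.6979) = 2.17×10^-4 A.

2.17×10^-4 A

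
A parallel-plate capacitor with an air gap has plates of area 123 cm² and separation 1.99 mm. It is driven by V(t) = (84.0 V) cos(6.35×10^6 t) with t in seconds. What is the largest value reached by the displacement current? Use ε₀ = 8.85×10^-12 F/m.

The displacement current equals the conduction current C dV/dt, which peaks at C V₀ ω.
With C = ε₀A/d = (8.85×10^-12)(0.0123)/(1.99×10^-3) = 5.470×10^-11 F and ω = 6.35×10^6 rad/s, I_d,max = (5.470×10^-11)(84.0)(6.35×10^6) = 0.0292 A.

0.0292 A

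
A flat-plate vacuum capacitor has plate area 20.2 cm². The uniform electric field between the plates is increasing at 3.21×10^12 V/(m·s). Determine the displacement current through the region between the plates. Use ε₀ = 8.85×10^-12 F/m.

0.0574 A

With a uniform field, Φ_E = EA, so I_d = ε₀ A dE/dt = 0.0574 A.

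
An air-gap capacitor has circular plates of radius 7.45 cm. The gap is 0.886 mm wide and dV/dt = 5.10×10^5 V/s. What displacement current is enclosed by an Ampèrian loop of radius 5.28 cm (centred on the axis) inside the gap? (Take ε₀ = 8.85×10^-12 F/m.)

4.46×10^-5 A

With E = V/d, dE/dt = 5.756×10^8 V/(m·s) and πR² = 0.01744 m², giving I_d = ε₀ πR² dE/dt = 8.884×10^-5 A.
The field is uniform, so I_d,enc = I_d (r/R)² = (8.884×10^-5)(5.28/7.45)² = 4.46×10^-5 A.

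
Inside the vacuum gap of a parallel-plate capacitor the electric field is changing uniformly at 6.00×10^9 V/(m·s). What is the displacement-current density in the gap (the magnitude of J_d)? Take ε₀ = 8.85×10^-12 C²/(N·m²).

J_d = ε₀ dE/dt = (8.85×10^-12)(6.00×10^9) = 0.0531 A/m².

0.0531 A/m²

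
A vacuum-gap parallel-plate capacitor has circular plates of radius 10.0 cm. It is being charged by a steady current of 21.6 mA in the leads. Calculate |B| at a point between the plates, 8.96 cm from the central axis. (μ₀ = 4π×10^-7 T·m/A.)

3.87×10^-8 T

Between the plates the displacement current equals the wire current: I_d = 21.6 mA = 0.0216 A.
For r < R the Ampère–Maxwell law gives B(2πr) = μ₀ I_d (r²/R²), so B = μ₀ I_d r/(2πR²) = (4π×10^-7)(0.0216)(0.0896)/(2π·0.100²) = 3.87×10^-8 T.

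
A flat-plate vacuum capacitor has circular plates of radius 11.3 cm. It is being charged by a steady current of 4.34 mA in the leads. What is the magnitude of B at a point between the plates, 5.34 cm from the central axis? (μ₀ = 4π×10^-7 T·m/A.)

By continuity the displacement current in the gap matches the conduction current: I_d = 4.34×10^-3 A.
For r < R the Ampère–Maxwell law gives B(2πr) = μ₀ I_d (r²/R²), so B = μ₀ I_d r/(2πR²) = (4π×10^-7)(4.34×10^-3)(0.0534)/(2π·0.113²) = 3.63×10^-9 T.

3.63×10^-9 T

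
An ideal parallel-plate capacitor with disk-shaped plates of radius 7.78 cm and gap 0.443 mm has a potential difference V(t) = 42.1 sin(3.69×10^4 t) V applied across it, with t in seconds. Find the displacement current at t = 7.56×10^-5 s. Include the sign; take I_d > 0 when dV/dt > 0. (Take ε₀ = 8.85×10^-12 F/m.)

C = ε₀A/d = (8.85×10^-12)(0.01902)/(4.43×10^-4) = 3.800×10^-10 F. dV/dt = V₀ω·cos(ωt); at ωt = 2.78964 rad this factor is -0.9387.
I_d = C dV/dt = (3.800×10^-10)(42.1)(3.69×10^4)(-0.9387) = -5.54×10^-4 A.

-5.54×10^-4 A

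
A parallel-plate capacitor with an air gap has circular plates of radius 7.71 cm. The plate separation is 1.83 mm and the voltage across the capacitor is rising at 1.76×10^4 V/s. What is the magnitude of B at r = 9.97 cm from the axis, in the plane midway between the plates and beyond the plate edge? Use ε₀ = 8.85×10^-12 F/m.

3.19×10^-12 T

dE/dt = (dV/dt)/d = 9.617×10^6 V/(m·s); I_d = ε₀(πR²)(dE/dt) = (8.85×10^-12)(0.01867)(9.617×10^6) = 1.589×10^-6 A.
With r > R the enclosed displacement current is the full I_d; B = μ₀ I_d / (2πr) = 3.19×10^-12 T.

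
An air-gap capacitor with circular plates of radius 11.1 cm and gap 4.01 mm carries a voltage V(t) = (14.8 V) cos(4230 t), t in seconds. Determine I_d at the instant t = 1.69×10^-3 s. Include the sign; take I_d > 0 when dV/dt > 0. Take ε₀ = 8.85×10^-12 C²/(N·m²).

C = ε₀A/d = (8.85×10^-12)(0.03871)/(4.01×10^-3) = 8.543×10^-11 F. dV/dt = V₀ω·−sin(ωt); at ωt = 7.1487 rad this factor is -0.7614.
I_d = C dV/dt = (8.543×10^-11)(14.8)(4230)(-0.7614) = -4.07×10^-6 A.

-4.07×10^-6 A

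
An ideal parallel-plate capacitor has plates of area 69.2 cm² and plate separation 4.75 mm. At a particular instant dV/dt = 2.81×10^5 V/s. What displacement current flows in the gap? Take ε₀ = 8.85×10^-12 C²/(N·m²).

3.62×10^-6 A

The field between the plates is E = V/d, so dE/dt = (2.81×10^5)/(4.75×10^-3 m) = 5.916×10^7 V/(m·s).
I_d = ε₀ A (dE/dt) = (8.85×10^-12)(6.92×10^-3)(5.916×10^7) = 3.62×10^-6 A.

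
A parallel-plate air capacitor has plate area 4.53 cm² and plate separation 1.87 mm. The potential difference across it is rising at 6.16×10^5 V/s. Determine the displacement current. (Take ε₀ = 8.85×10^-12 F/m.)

1.32×10^-6 A

The displacement current equals the charging current C dV/dt. With C = ε₀A/d = (8.85×10^-12)(4.53×10^-4)/(1.87×10^-3) = 2.144×10^-12 F, I_d = (2.144×10^-12)(6.16×10^5) = 1.32×10^-6 A.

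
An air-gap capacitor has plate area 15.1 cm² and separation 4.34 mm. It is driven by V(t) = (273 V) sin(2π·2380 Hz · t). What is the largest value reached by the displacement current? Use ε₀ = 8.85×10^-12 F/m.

1.26×10^-5 A

The displacement current equals the conduction current C dV/dt, which peaks at C V₀ ω.
With C = ε₀A/d = (8.85×10^-12)(1.51×10^-3)/(4.34×10^-3) = 3.079×10^-12 F and ω = 2πf = 1.495×10^4 rad/s, I_d,max = (3.079×10^-12)(273)(1.495×10^4) = 1.26×10^-5 A.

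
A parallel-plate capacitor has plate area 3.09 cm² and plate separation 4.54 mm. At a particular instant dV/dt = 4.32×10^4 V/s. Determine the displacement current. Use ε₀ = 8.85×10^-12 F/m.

The field between the plates is E = V/d, so dE/dt = (4.32×10^4)/(4.54×10^-3 m) = 9.515×10^6 V/(m·s).
I_d = ε₀ A (dE/dt) = (8.85×10^-12)(3.09×10^-4)(9.515×10^6) = 2.60×10^-8 A.

2.60×10^-8 A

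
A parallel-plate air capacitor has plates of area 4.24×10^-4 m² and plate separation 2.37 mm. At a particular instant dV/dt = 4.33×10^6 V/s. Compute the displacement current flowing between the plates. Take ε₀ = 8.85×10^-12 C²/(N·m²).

E = V/d so dE/dt = (dV/dt)/d = 1.827×10^9 V/(m·s), and I_d = ε₀ A dE/dt = (8.85×10^-12)(4.24×10^-4)(1.827×10^9) = 6.86×10^-6 A.

6.86×10^-6 A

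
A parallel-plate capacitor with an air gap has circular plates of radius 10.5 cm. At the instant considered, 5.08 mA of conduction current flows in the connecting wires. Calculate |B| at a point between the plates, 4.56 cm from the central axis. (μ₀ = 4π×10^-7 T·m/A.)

No conduction current crosses the gap, so I_d there equals the 5.08×10^-3 A in the leads.
∮B·dl = μ₀ I_d,enc with I_d,enc = I_d r²/R² = 9.581×10^-4 A; so B = μ₀ I_d,enc/(2πr) = 4.20×10^-9 T.

4.20×10^-9 T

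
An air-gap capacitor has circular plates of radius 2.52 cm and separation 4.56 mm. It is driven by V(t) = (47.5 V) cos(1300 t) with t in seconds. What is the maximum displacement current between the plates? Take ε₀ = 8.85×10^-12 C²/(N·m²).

2.39×10^-7 A

The displacement current equals the conduction current C dV/dt, which peaks at C V₀ ω.
With C = ε₀A/d = (8.85×10^-12)(1.995×10^-3)/(4.56×10^-3) = 3.872×10^-12 F and ω = 1300 rad/s, I_d,max = (3.872×10^-12)(47.5)(1300) = 2.39×10^-7 A.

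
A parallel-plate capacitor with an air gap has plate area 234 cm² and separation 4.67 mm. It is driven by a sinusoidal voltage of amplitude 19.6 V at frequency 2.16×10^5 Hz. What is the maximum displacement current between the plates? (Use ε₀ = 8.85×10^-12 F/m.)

1.18×10^-3 A

C = ε₀A/d = (8.85×10^-12)(0.0234)/(4.67×10^-3) = 4.434×10^-11 F; ω = 2πf = 1.357×10^6 rad/s.
I_d = C dV/dt, so |I_d|_max = C V₀ ω = (4.434×10^-11)(19.6)(1.357×10^6) = 1.18×10^-3 A.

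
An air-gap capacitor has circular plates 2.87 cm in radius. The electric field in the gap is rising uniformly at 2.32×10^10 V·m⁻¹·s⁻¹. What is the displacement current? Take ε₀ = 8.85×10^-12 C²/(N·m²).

I_d = ε₀ A (dE/dt) = (8.85×10^-12)(2.588×10^-3 m²)(2.32×10^10) = 5.31×10^-4 A.

5.31×10^-4 A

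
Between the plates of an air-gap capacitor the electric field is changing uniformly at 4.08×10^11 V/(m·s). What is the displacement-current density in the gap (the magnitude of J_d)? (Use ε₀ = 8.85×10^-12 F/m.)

J_d = ε₀ ∂E/∂t, so J_d = 3.61 A/m².

3.61 A/m²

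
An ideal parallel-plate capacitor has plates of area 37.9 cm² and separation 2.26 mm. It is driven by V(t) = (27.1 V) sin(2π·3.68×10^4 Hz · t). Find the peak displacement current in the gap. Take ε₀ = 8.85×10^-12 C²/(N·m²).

9.30×10^-5 A

C = ε₀A/d = (8.85×10^-12)(3.79×10^-3)/(2.26×10^-3) = 1.484×10^-11 F; ω = 2πf = 2.312×10^5 rad/s.
I_d = C dV/dt, so |I_d|_max = C V₀ ω = (1.484×10^-11)(27.1)(2.312×10^5) = 9.30×10^-5 A.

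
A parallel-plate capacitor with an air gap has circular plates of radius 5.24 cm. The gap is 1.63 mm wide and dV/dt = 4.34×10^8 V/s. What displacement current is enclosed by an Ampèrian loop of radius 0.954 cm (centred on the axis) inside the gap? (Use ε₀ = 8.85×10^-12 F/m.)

dE/dt = (dV/dt)/d = 2.663×10^11 V/(m·s); I_d = ε₀(πR²)(dE/dt) = (8.85×10^-12)(8.626×10^-3)(2.663×10^11) = 0.02033 A.
Since J_d is uniform, the enclosed fraction is (r/R)² = 0.03315, giving I_d,enc = 6.74×10^-4 A.

6.74×10^-4 A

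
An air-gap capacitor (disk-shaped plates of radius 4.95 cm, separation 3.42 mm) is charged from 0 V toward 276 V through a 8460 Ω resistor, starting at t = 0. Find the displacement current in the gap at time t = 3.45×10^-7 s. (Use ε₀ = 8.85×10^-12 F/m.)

With C = ε₀A/d = (8.85×10^-12)(7.698×10^-3)/(3.42×10^-3) = 1.992×10^-11 F, the time constant is τ = RC = 1.685×10^-7 s, so t/τ = 2.047 and e^(−t/τ) = 0.1291.
I_d = I_cond = (V₀/R) e^(−t/τ) = (0.03262)(0.1291) = 4.21×10^-3 A.

4.21×10^-3 A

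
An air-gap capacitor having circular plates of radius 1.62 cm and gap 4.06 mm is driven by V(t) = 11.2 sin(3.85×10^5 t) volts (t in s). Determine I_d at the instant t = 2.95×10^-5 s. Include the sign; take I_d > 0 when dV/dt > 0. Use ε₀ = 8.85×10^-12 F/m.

2.74×10^-6 A

C = ε₀A/d = (8.85×10^-12)(8.245×10^-4)/(4.06×10^-3) = 1.797×10^-12 F. dV/dt = V₀ω·cos(ωt); at ωt = 11.3575 rad this factor is 0.3541.
I_d = C dV/dt = (1.797×10^-12)(11.2)(3.85×10^5)(0.3541) = 2.74×10^-6 A.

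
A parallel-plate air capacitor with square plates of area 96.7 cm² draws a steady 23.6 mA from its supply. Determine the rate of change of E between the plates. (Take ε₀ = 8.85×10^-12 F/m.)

Charge continuity gives I_d = I = 0.0236 A between the plates.
Since I_d = ε₀ A dE/dt, dE/dt = I_d/(ε₀A) = (0.0236)/((8.85×10^-12)(9.67×10^-3)) = 2.76×10^11 V/(m·s).

2.76×10^11 V/(m·s)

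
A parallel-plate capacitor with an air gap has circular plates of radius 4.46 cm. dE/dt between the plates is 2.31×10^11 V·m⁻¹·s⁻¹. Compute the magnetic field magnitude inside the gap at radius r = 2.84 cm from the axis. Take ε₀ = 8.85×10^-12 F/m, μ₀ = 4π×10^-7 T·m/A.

Through the whole plate area (πR² = 6.249×10^-3 m²), I_d = ε₀ πR² dE/dt = 0.01278 A.
∮B·dl = μ₀ I_d,enc with I_d,enc = I_d r²/R² = 5.182×10^-3 A; so B = μ₀ I_d,enc/(2πr) = 3.65×10^-8 T.

3.65×10^-8 T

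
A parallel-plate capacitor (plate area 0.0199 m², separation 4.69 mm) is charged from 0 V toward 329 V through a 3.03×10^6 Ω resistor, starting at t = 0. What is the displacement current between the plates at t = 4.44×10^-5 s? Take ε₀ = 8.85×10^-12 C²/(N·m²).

7.35×10^-5 A

C = ε₀A/d = (8.85×10^-12)(0.0199)/(4.69×10^-3) = 3.755×10^-11 F, so τ = RC = 1.138×10^-4 s.
The conduction current is I(t) = (V₀/R) e^(−t/τ), and the displacement current between the plates equals it.
t/τ = 0.3902; I_d = (329/3.03×10^6) · e^(−0.3902) = (1.086×10^-4)(0.6769) = 7.35×10^-5 A.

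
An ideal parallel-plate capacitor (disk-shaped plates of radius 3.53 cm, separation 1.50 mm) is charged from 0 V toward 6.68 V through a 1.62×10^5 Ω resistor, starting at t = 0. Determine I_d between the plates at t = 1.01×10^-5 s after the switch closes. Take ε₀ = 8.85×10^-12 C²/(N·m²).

C = ε₀A/d = (8.85×10^-12)(3.915×10^-3)/(1.50×10^-3) = 2.310×10^-11 F and τ = RC = 3.742×10^-6 s. I_d in the gap equals the RC charging current.
I_d(t) = (V₀/R) e^(−t/τ) = 4.123×10^-5 · e^(−2.699) = 2.77×10^-6 A.

2.77×10^-6 A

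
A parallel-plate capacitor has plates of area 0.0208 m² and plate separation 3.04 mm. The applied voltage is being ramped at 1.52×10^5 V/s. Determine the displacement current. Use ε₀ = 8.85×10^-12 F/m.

The field between the plates is E = V/d, so dE/dt = (1.52×10^5)/(3.04×10^-3 m) = 5.000×10^7 V/(m·s).
I_d = ε₀ A (dE/dt) = (8.85×10^-12)(0.0208)(5.000×10^7) = 9.20×10^-6 A.

9.20×10^-6 A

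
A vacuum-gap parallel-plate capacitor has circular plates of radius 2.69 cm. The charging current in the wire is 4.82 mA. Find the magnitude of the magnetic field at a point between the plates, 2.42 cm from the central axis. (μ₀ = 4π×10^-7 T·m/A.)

Between the plates the displacement current equals the wire current: I_d = 4.82 mA = 4.82×10^-3 A.
∮B·dl = μ₀ I_d,enc with I_d,enc = I_d r²/R² = 3.901×10^-3 A; so B = μ₀ I_d,enc/(2πr) = 3.22×10^-8 T.

3.22×10^-8 T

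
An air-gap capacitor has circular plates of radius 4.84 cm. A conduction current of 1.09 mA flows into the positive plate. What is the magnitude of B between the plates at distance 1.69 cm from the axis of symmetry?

By continuity the displacement current in the gap matches the conduction current: I_d = 1.09×10^-3 A.
For r < R the Ampère–Maxwell law gives B(2πr) = μ₀ I_d (r²/R²), so B = μ₀ I_d r/(2πR²) = (4π×10^-7)(1.09×10^-3)(0.0169)/(2π·0.0484²) = 1.57×10^-9 T.

1.57×10^-9 T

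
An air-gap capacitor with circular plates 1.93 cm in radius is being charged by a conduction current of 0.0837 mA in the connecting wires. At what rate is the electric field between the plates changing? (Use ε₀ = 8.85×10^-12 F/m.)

8.08×10^9 V/(m·s)

The displacement current between the plates equals the conduction current, I_d = 0.0837 mA.
Then dE/dt = I_d/(ε₀A) = 8.08×10^9 V/(m·s).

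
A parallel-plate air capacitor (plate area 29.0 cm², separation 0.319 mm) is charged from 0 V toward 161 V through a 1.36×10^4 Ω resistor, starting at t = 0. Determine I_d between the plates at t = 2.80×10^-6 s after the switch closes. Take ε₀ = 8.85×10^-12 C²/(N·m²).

9.16×10^-4 A

C = ε₀A/d = (8.85×10^-12)(2.90×10^-3)/(3.19×10^-4) = 8.045×10^-11 F and τ = RC = 1.094×10^-6 s. I_d in the gap equals the RC charging current.
I_d(t) = (V₀/R) e^(−t/τ) = 0.01184 · e^(−2.559) = 9.16×10^-4 A.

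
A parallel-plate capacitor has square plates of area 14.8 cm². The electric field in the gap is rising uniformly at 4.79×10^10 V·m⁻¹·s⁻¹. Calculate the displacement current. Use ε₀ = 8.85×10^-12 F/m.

6.27×10^-4 A

I_d = ε₀ A (dE/dt) = (8.85×10^-12)(1.48×10^-3 m²)(4.79×10^10) = 6.27×10^-4 A.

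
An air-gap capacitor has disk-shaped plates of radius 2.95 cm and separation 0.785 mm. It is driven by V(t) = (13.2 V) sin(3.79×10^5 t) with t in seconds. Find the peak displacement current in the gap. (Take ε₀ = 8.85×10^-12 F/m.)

1.54×10^-4 A

The displacement current equals the conduction current C dV/dt, which peaks at C V₀ ω.
With C = ε₀A/d = (8.85×10^-12)(2.734×10^-3)/(7.85×10^-4) = 3.082×10^-11 F and ω = 3.79×10^5 rad/s, I_d,max = (3.082×10^-11)(13.2)(3.79×10^5) = 1.54×10^-4 A.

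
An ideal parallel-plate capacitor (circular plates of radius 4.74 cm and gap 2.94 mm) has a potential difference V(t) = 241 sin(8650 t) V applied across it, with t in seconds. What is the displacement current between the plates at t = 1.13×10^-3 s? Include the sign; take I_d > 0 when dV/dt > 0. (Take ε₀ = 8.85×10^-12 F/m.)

-4.16×10^-5 A

dE/dt = (V₀ω/d)·cos(ωt) with ωt = 9.7745 rad: (241)(8650)(-0.9395)/(2.94×10^-3) = -6.662×10^8 V/(m·s).
I_d = ε₀ A dE/dt = (8.85×10^-12)(7.058×10^-3)(-6.662×10^8) = -4.16×10^-5 A.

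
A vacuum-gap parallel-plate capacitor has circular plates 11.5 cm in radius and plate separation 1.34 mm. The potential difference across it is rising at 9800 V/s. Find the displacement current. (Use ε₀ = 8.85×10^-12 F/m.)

E = V/d so dE/dt = (dV/dt)/d = 7.313×10^6 V/(m·s), and I_d = ε₀ A dE/dt = (8.85×10^-12)(0.04155)(7.313×10^6) = 2.69×10^-6 A.

2.69×10^-6 A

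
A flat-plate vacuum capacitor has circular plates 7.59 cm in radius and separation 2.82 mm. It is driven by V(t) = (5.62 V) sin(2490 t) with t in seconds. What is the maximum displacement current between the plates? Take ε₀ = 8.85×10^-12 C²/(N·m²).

(dE/dt)_max = V₀ω/d = 4.962×10^6 V/(m·s); ω = 2490 rad/s.
I_d,max = ε₀ A (dE/dt)_max = (8.85×10^-12)(0.01810)(4.962×10^6) = 7.95×10^-7 A.

7.95×10^-7 A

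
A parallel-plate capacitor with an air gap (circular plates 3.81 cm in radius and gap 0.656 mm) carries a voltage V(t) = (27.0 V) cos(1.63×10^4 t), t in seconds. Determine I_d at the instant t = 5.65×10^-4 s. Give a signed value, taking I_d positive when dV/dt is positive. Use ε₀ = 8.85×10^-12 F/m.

dE/dt = (V₀ω/d)·−sin(ωt) with ωt = 9.2095 rad: (27.0)(1.63×10^4)(-0.2136)/(6.56×10^-4) = -1.433×10^8 V/(m·s).
I_d = ε₀ A dE/dt = (8.85×10^-12)(4.560×10^-3)(-1.433×10^8) = -5.78×10^-6 A.

-5.78×10^-6 A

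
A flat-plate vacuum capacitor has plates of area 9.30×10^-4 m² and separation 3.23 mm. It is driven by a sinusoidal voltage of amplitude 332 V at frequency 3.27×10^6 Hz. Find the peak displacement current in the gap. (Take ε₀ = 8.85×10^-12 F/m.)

0.0174 A

C = ε₀A/d = (8.85×10^-12)(9.30×10^-4)/(3.23×10^-3) = 2.548×10^-12 F; ω = 2πf = 2.055×10^7 rad/s.
I_d = C dV/dt, so |I_d|_max = C V₀ ω = (2.548×10^-12)(332)(2.055×10^7) = 0.0174 A.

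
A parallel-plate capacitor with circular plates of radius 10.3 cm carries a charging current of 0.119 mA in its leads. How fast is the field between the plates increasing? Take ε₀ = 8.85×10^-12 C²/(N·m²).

By continuity, I_d in the gap equals the 0.119 mA flowing in the wire.
Inverting I_d = ε₀ A dE/dt gives dE/dt = 1.19×10^-4 / (8.85×10^-12 · 0.03333) = 4.03×10^8 V/(m·s).

4.03×10^8 V/(m·s)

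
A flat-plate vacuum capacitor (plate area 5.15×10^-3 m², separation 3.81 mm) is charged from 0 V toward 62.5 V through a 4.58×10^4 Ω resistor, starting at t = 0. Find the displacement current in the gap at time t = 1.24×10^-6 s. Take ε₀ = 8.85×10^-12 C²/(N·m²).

1.42×10^-4 A

C = ε₀A/d = (8.85×10^-12)(5.15×10^-3)/(3.81×10^-3) = 1.196×10^-11 F, so τ = RC = 5.478×10^-7 s.
The conduction current is I(t) = (V₀/R) e^(−t/τ), and the displacement current between the plates equals it.
t/τ = 2.264; I_d = (62.5/4.58×10^4) · e^(−2.264) = (1.365×10^-3)(0.1039) = 1.42×10^-4 A.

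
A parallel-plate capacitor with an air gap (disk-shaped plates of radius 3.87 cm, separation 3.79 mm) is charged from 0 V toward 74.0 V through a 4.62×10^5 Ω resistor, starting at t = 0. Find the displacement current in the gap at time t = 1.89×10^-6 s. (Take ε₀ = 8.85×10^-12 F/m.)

1.10×10^-4 A

C = ε₀A/d = (8.85×10^-12)(4.705×10^-3)/(3.79×10^-3) = 1.099×10^-11 F, so τ = RC = 5.077×10^-6 s.
The conduction current is I(t) = (V₀/R) e^(−t/τ), and the displacement current between the plates equals it.
t/τ = 0.3723; I_d = (74.0/4.62×10^5) · e^(−0.3723) = (1.602×10^-4)(0.6891) = 1.10×10^-4 A.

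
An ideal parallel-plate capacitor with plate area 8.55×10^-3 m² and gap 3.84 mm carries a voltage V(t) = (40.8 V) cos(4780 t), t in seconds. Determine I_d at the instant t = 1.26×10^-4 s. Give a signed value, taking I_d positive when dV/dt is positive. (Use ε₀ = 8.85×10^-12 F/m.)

dE/dt = (V₀ω/d)·−sin(ωt) with ωt = 0.60228 rad: (40.8)(4780)(-0.5665)/(3.84×10^-3) = -2.877×10^7 V/(m·s).
I_d = ε₀ A dE/dt = (8.85×10^-12)(8.55×10^-3)(-2.877×10^7) = -2.18×10^-6 A.

-2.18×10^-6 A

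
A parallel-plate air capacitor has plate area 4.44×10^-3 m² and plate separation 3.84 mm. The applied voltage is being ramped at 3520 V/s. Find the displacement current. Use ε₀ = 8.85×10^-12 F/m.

The field between the plates is E = V/d, so dE/dt = (3520)/(3.84×10^-3 m) = 9.167×10^5 V/(m·s).
I_d = ε₀ A (dE/dt) = (8.85×10^-12)(4.44×10^-3)(9.167×10^5) = 3.60×10^-8 A.

3.60×10^-8 A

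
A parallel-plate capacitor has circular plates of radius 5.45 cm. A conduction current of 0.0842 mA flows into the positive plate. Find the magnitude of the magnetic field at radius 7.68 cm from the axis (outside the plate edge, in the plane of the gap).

Between the plates the displacement current equals the wire current: I_d = 0.0842 mA = 8.42×10^-5 A.
Outside the plates the loop encloses all of I_d, so B·2πr = μ₀ I_d and B = 2.19×10^-10 T.

2.19×10^-10 T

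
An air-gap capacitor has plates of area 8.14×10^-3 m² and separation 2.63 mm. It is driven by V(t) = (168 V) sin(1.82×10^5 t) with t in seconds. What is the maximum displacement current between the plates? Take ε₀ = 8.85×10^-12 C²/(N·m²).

8.38×10^-4 A

(dE/dt)_max = V₀ω/d = 1.163×10^10 V/(m·s); ω = 1.82×10^5 rad/s.
I_d,max = ε₀ A (dE/dt)_max = (8.85×10^-12)(8.14×10^-3)(1.163×10^10) = 8.38×10^-4 A.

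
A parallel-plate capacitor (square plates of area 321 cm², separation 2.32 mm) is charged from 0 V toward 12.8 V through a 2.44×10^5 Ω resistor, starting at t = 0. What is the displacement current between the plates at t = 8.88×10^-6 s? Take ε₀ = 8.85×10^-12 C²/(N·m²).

C = ε₀A/d = (8.85×10^-12)(0.0321)/(2.32×10^-3) = 1.225×10^-10 F and τ = RC = 2.989×10^-5 s. I_d in the gap equals the RC charging current.
I_d(t) = (V₀/R) e^(−t/τ) = 5.246×10^-5 · e^(−0.2971) = 3.90×10^-5 A.

3.90×10^-5 A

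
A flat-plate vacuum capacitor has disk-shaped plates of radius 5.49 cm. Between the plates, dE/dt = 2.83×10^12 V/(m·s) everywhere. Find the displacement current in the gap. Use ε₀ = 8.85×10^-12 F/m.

With a uniform field, Φ_E = EA, so I_d = ε₀ A dE/dt = 0.237 A.

0.237 A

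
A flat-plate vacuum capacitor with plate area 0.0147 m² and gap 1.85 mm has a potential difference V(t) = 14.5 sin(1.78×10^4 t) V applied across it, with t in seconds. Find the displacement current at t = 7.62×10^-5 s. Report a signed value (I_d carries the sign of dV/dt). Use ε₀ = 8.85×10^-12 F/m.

dV/dt = (14.5)(1.78×10^4)·cos(1.35636) = 5.492×10^4 V/s.
I_d = C dV/dt with C = ε₀A/d = (8.85×10^-12)(0.0147)/(1.85×10^-3) = 7.032×10^-11 F, so I_d = (7.032×10^-11)(5.492×10^4) = 3.86×10^-6 A.

3.86×10^-6 A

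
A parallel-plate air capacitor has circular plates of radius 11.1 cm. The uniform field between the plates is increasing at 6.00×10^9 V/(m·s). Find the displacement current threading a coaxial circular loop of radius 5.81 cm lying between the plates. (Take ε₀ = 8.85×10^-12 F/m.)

I_d = ε₀ dΦ_E/dt = ε₀ πR² (dE/dt) = (8.85×10^-12)(0.03871)(6.00×10^9) = 2.056×10^-3 A through the full plate area.
Since J_d is uniform, the enclosed fraction is (r/R)² = 0.2740, giving I_d,enc = 5.63×10^-4 A.

5.63×10^-4 A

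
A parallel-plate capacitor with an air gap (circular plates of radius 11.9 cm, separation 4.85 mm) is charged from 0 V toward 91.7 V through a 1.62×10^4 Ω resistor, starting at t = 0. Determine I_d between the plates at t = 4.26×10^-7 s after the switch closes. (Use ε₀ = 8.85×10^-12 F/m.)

4.09×10^-3 A

With C = ε₀A/d = (8.85×10^-12)(0.04449)/(4.85×10^-3) = 8.118×10^-11 F, the time constant is τ = RC = 1.315×10^-6 s, so t/τ = 0.3240 and e^(−t/τ) = 0.7233.
I_d = I_cond = (V₀/R) e^(−t/τ) = (5.660×10^-3)(0.7233) = 4.09×10^-3 A.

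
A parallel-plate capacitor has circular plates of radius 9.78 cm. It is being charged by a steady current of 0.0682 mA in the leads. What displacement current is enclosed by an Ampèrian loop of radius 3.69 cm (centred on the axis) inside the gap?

9.71×10^-6 A

Between the plates the displacement current equals the wire current: I_d = 0.0682 mA = 6.82×10^-5 A.
The field is uniform, so I_d,enc = I_d (r/R)² = (6.82×10^-5)(3.69/9.78)² = 9.71×10^-6 A.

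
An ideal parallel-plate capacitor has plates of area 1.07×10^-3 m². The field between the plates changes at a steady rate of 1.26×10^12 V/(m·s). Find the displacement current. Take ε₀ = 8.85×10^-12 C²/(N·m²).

0.0119 A

I_d = ε₀ A (dE/dt) = (8.85×10^-12)(1.07×10^-3 m²)(1.26×10^12) = 0.0119 A.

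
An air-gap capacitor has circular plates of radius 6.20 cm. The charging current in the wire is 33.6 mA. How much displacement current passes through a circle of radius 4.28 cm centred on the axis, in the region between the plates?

No conduction current crosses the gap, so I_d there equals the 0.0336 A in the leads.
Through an area πr² the displacement current is I_d·(πr²/πR²) = I_d (r/R)² = 0.0160 A.

0.0160 A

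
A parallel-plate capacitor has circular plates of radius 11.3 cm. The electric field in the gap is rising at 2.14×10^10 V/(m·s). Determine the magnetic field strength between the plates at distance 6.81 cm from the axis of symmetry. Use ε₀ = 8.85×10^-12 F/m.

Total displacement current: I_d = ε₀(πR²)(dE/dt) = (8.85×10^-12)(0.04011)(2.14×10^10) = 7.596×10^-3 A.
An Ampèrian loop of radius r encloses a fraction (r/R)² of I_d. Then B·2πr = μ₀ I_d (r/R)², giving B = μ₀ I_d r/(2πR²) = 8.10×10^-9 T.

8.10×10^-9 T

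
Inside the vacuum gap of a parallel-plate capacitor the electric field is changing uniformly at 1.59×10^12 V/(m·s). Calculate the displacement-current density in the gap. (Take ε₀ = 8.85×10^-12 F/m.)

14.1 A/m²

J_d = ε₀ dE/dt = (8.85×10^-12)(1.59×10^12) = 14.1 A/m².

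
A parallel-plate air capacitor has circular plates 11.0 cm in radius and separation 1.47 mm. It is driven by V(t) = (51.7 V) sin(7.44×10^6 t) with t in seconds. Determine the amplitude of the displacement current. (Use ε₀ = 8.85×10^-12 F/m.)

0.0880 A

The displacement current equals the conduction current C dV/dt, which peaks at C V₀ ω.
With C = ε₀A/d = (8.85×10^-12)(0.03801)/(1.47×10^-3) = 2.288×10^-10 F and ω = 7.44×10^6 rad/s, I_d,max = (2.288×10^-10)(51.7)(7.44×10^6) = 0.0880 A.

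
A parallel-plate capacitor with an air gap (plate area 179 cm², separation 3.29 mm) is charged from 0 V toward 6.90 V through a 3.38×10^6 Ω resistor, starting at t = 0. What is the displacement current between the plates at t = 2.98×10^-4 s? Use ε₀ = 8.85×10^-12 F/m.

3.27×10^-7 A

C = ε₀A/d = (8.85×10^-12)(0.0179)/(3.29×10^-3) = 4.815×10^-11 F and τ = RC = 1.627×10^-4 s. I_d in the gap equals the RC charging current.
I_d(t) = (V₀/R) e^(−t/τ) = 2.041×10^-6 · e^(−1.832) = 3.27×10^-7 A.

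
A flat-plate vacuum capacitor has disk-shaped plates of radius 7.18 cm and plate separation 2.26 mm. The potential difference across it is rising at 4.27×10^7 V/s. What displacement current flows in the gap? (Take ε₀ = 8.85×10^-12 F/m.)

C = ε₀A/d = (8.85×10^-12)(0.01620)/(2.26×10^-3) = 6.344×10^-11 F.
I_d = C dV/dt = (6.344×10^-11)(4.27×10^7) = 2.71×10^-3 A.

2.71×10^-3 A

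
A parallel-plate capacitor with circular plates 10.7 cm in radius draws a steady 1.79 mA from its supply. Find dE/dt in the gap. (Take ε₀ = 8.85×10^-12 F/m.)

The displacement current between the plates equals the conduction current, I_d = 1.79 mA.
Inverting I_d = ε₀ A dE/dt gives dE/dt = 1.79×10^-3 / (8.85×10^-12 · 0.03597) = 5.62×10^9 V/(m·s).

5.62×10^9 V/(m·s)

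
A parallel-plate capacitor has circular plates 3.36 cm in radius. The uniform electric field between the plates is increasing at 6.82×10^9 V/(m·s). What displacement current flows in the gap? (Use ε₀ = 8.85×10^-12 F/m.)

2.14×10^-4 A

With a uniform field, Φ_E = EA, so I_d = ε₀ A dE/dt = 2.14×10^-4 A.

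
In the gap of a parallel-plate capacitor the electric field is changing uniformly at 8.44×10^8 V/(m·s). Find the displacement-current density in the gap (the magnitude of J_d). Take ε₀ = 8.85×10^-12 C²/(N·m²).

7.47×10^-3 A/m²

The displacement-current density is ε₀ ∂E/∂t = (8.85×10^-12)(8.44×10^8) = 7.47×10^-3 A/m².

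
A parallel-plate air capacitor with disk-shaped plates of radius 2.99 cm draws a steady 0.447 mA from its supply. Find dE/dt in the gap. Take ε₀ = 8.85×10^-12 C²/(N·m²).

1.80×10^10 V/(m·s)

By continuity, I_d in the gap equals the 0.447 mA flowing in the wire.
Then dE/dt = I_d/(ε₀A) = 1.80×10^10 V/(m·s).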